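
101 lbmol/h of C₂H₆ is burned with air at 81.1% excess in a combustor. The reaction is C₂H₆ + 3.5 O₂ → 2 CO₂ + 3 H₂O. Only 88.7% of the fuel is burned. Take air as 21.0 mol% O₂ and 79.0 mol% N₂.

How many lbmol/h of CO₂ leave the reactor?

Stoichiometric O₂ = 3.5 × 101 = 353.5 lbmol/h; O₂ fed = 353.5 × 1.811 = 640.2 lbmol/h.
N₂ fed = 640.2 × 79/21 = 2408 lbmol/h.
Fuel reacted = 0.887 × 101 → ξ = 89.59 lbmol/h.
Outlet (n = n₀ + ν ξ):
  C₂H₆: 101 − 1(89.59) = 11.41
  O₂: 640.2 − 3.5(89.59) = 326.6
  N₂: 2408 (inert)
  CO₂: 0 + 2(89.59) = 179.2
  H₂O: 0 + 3(89.59) = 268.8

179 lbmol/h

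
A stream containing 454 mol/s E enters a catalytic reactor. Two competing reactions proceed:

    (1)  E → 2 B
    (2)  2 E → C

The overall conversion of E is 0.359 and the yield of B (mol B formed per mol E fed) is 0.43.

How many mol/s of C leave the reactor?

32.7 mol/s

Yield of B: 2ξ₁ / 454 = 0.43 → ξ₁ = 97.61 mol/s.
Conversion of E: 1ξ₁ + 2ξ₂ = 0.359 × 454 = 163 → ξ₂ = 32.69 mol/s.
Outlet amounts (n = n₀ + Σ ν·ξ):
  E: 454 − 1(97.61) − 2(32.69) = 291
  B: 0 + 2(97.61) = 195.2
  C: 0 + 1(32.69) = 32.69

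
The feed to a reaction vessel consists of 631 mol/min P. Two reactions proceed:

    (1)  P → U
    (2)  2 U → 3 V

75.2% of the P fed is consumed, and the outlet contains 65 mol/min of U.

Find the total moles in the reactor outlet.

Conversion of P: P consumed = 1ξ₁ = 0.752 × 631 → ξ₁ = 474.5 mol/min.
U balance: n_U = 0 + 1ξ₁ − 2ξ₂ = 65 → ξ₂ = (1·474.5 − 65)/2 = 204.8 mol/min.
Outlet amounts (n = n₀ + Σ ν·ξ):
  P: 631 − 1(474.5) = 156.5
  U: 0 + 1(474.5) − 2(204.8) = 65
  V: 0 + 3(204.8) = 614.3
Total out = 156.5 + 65 + 614.3 = 835.8 mol/min.

836 mol/min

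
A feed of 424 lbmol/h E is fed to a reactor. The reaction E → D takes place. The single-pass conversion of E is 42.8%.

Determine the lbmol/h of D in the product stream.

E reacted = 0.428 × 424 = 181.5 lbmol/h; ν_E = −1, so ξ = 181.5/1 = 181.5 lbmol/h.
Outlet amounts (n = n₀ + ν ξ):
  E: 424 − 1(181.5) = 242.5
  D: 0 + 1(181.5) = 181.5

181 lbmol/h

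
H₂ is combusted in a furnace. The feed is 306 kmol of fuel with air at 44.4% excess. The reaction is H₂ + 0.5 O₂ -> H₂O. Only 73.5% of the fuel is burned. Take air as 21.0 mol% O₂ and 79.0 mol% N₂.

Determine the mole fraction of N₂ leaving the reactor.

Stoichiometric O₂ = 0.5 × 306 = 153 kmol; O₂ fed = 153 × 1.444 = 220.9 kmol.
N₂ fed = 220.9 × 79/21 = 831.1 kmol.
Fuel reacted = 0.735 × 306 → ξ = 224.9 kmol.
Outlet (n = n₀ + ν ξ):
  H₂: 306 − 1(224.9) = 81.09
  O₂: 220.9 − 0.5(224.9) = 108.5
  N₂: 831.1 (inert)
  H₂O: 0 + 1(224.9) = 224.9
Total out = 1246 kmol; y_N₂ = 831.1 / 1246 = 0.6672.

0.667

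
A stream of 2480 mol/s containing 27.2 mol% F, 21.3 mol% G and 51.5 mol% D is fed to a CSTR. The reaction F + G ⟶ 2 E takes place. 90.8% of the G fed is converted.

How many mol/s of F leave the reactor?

G reacted = 0.908 × 528.2 = 479.6 mol/s; ν_G = −1, so ξ = 479.6/1 = 479.6 mol/s.
Outlet amounts (n = n₀ + ν ξ):
  F: 674.6 − 1(479.6) = 194.9
  G: 528.2 − 1(479.6) = 48.6
  E: 0 + 2(479.6) = 959.3
  D: 1277 (inert)

195 mol/s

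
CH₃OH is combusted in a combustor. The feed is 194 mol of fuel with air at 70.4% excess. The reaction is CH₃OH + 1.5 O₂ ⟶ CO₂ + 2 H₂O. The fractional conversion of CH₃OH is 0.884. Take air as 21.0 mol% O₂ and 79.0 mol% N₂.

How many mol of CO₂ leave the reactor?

Stoichiometric O₂ = 1.5 × 194 = 291 mol; O₂ fed = 291 × 1.704 = 495.9 mol.
N₂ fed = 495.9 × 79/21 = 1865 mol.
Fuel reacted = 0.884 × 194 → ξ = 171.5 mol.
Outlet (n = n₀ + ν ξ):
  CH₃OH: 194 − 1(171.5) = 22.5
  O₂: 495.9 − 1.5(171.5) = 238.6
  N₂: 1865 (inert)
  CO₂: 0 + 1(171.5) = 171.5
  H₂O: 0 + 2(171.5) = 343

171 mol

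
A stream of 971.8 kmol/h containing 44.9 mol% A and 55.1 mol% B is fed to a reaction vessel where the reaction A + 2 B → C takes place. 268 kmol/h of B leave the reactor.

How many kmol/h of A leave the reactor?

303 kmol/h

For B: n = n₀ − 2ξ → 268 = 535.5 − 2ξ, giving ξ = 133.7 kmol/h.
Outlet amounts (n = n₀ + ν ξ):
  A: 436.3 − 1(133.7) = 302.6
  B: 535.5 − 2(133.7) = 268
  C: 0 + 1(133.7) = 133.7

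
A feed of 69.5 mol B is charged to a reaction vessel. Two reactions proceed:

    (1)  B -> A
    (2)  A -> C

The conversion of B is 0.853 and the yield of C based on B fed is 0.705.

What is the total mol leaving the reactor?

Conversion of B: B consumed = 1ξ₁ = 0.853 × 69.5 → ξ₁ = 59.28 mol.
Yield of C: 1ξ₂ / 69.5 = 0.705 → ξ₂ = 49 mol.
Outlet amounts (n = n₀ + Σ ν·ξ):
  B: 69.5 − 1(59.28) = 10.22
  A: 0 + 1(59.28) − 1(49) = 10.29
  C: 0 + 1(49) = 49
Total out = 10.22 + 10.29 + 49 = 69.5 mol.

69.5 mol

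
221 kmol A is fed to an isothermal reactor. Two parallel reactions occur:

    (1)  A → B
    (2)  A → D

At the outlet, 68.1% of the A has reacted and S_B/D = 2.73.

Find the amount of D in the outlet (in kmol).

40.3 kmol

Conversion of A: A consumed = 0.681 × 221 = 150.5 kmol = 1ξ₁ + 1ξ₂.
Selectivity: 1ξ₁ / (1ξ₂) = 2.73 → ξ₁ = 2.73 ξ₂.
Substitute: (1·2.73 + 1) ξ₂ = 150.5 → ξ₂ = 40.35 kmol, ξ₁ = 110.2 kmol.
Outlet amounts (n = n₀ + Σ ν·ξ):
  A: 221 − 1(110.2) − 1(40.35) = 70.5
  B: 0 + 1(110.2) = 110.2
  D: 0 + 1(40.35) = 40.35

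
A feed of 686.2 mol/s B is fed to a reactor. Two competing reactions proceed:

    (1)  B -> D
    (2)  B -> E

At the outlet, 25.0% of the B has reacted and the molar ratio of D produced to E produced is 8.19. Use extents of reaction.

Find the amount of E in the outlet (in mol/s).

Conversion of B: B consumed = 0.25 × 686.2 = 171.6 mol/s = 1ξ₁ + 1ξ₂.
Selectivity: 1ξ₁ / (1ξ₂) = 8.19 → ξ₁ = 8.19 ξ₂.
Substitute: (1·8.19 + 1) ξ₂ = 171.6 → ξ₂ = 18.67 mol/s, ξ₁ = 152.9 mol/s.
Outlet amounts (n = n₀ + Σ ν·ξ):
  B: 686.2 − 1(152.9) − 1(18.67) = 514.7
  D: 0 + 1(152.9) = 152.9
  E: 0 + 1(18.67) = 18.67

18.7 mol/s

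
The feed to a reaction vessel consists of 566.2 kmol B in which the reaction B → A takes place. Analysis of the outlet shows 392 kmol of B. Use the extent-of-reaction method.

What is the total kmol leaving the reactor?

For B: n = n₀ − 1ξ → 392 = 566.2 − 1ξ, giving ξ = 174.2 kmol.
Outlet amounts (n = n₀ + ν ξ):
  B: 566.2 − 1(174.2) = 392
  A: 0 + 1(174.2) = 174.2
Total out = 392 + 174.2 = 566.2 kmol.

566 kmol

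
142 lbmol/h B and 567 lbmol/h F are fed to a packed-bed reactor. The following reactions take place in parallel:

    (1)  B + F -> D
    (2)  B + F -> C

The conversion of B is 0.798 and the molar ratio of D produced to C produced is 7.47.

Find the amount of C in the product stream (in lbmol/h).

Conversion of B: B consumed = 0.798 × 142 = 113.3 lbmol/h = 1ξ₁ + 1ξ₂.
Selectivity: 1ξ₁ / (1ξ₂) = 7.47 → ξ₁ = 7.47 ξ₂.
Substitute: (1·7.47 + 1) ξ₂ = 113.3 → ξ₂ = 13.38 lbmol/h, ξ₁ = 99.94 lbmol/h.
Outlet amounts (n = n₀ + Σ ν·ξ):
  B: 142 − 1(99.94) − 1(13.38) = 28.68
  F: 567 − 1(99.94) − 1(13.38) = 453.7
  D: 0 + 1(99.94) = 99.94
  C: 0 + 1(13.38) = 13.38

13.4 lbmol/h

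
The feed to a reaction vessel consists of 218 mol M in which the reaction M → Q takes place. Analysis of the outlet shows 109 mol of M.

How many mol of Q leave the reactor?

109 mol

For M: n = n₀ − 1ξ → 109 = 218 − 1ξ, giving ξ = 109 mol.
Outlet amounts (n = n₀ + ν ξ):
  M: 218 − 1(109) = 109
  Q: 0 + 1(109) = 109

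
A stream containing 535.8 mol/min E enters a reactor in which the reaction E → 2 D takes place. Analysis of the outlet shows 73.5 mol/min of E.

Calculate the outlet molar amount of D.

For E: n = n₀ − 1ξ → 73.5 = 535.8 − 1ξ, giving ξ = 462.3 mol/min.
Outlet amounts (n = n₀ + ν ξ):
  E: 535.8 − 1(462.3) = 73.5
  D: 0 + 2(462.3) = 924.6

925 mol/min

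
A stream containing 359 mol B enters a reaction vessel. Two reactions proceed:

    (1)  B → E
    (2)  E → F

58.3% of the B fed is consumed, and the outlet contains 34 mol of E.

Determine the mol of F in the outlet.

Conversion of B: B consumed = 1ξ₁ = 0.583 × 359 → ξ₁ = 209.3 mol.
E balance: n_E = 0 + 1ξ₁ − 1ξ₂ = 34 → ξ₂ = (1·209.3 − 34)/1 = 175.3 mol.
Outlet amounts (n = n₀ + Σ ν·ξ):
  B: 359 − 1(209.3) = 149.7
  E: 0 + 1(209.3) − 1(175.3) = 34
  F: 0 + 1(175.3) = 175.3

175 mol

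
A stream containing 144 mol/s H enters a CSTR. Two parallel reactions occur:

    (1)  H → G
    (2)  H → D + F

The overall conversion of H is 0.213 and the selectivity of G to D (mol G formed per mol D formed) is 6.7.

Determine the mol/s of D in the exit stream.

3.98 mol/s

Conversion of H: H consumed = 0.213 × 144 = 30.67 mol/s = 1ξ₁ + 1ξ₂.
Selectivity: 1ξ₁ / (1ξ₂) = 6.7 → ξ₁ = 6.7 ξ₂.
Substitute: (1·6.7 + 1) ξ₂ = 30.67 → ξ₂ = 3.983 mol/s, ξ₁ = 26.69 mol/s.
Outlet amounts (n = n₀ + Σ ν·ξ):
  H: 144 − 1(26.69) − 1(3.983) = 113.3
  G: 0 + 1(26.69) = 26.69
  D: 0 + 1(3.983) = 3.983
  F: 0 + 1(3.983) = 3.983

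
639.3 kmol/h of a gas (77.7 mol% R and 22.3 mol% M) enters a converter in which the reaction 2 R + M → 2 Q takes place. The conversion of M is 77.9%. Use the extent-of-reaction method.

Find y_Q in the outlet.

M reacted = 0.779 × 142.6 = 111.1 kmol/h; ν_M = −1, so ξ = 111.1/1 = 111.1 kmol/h.
Outlet amounts (n = n₀ + ν ξ):
  R: 496.7 − 2(111.1) = 274.6
  M: 142.6 − 1(111.1) = 31.51
  Q: 0 + 2(111.1) = 222.1
Total out = 528.2 kmol/h; y_Q = 222.1 / 528.2 = 0.4205.

0.42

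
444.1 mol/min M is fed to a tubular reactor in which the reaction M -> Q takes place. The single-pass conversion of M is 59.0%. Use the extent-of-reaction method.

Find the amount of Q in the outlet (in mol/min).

M reacted = 0.59 × 444.1 = 262 mol/min; ν_M = −1, so ξ = 262/1 = 262 mol/min.
Outlet amounts (n = n₀ + ν ξ):
  M: 444.1 − 1(262) = 182.1
  Q: 0 + 1(262) = 262

262 mol/min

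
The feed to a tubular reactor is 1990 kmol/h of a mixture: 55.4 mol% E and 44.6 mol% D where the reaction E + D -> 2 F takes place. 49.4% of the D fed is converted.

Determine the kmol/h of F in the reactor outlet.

877 kmol/h

D reacted = 0.494 × 887.5 = 438.4 kmol/h; ν_D = −1, so ξ = 438.4/1 = 438.4 kmol/h.
Outlet amounts (n = n₀ + ν ξ):
  E: 1102 − 1(438.4) = 664
  D: 887.5 − 1(438.4) = 449.1
  F: 0 + 2(438.4) = 876.9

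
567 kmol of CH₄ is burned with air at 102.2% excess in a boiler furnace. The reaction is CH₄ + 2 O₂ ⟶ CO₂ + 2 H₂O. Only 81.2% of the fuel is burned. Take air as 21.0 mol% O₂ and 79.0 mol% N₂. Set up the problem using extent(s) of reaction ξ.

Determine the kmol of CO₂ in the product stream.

Stoichiometric O₂ = 2 × 567 = 1134 kmol; O₂ fed = 1134 × 2.022 = 2293 kmol.
N₂ fed = 2293 × 79/21 = 8626 kmol.
Fuel reacted = 0.812 × 567 → ξ = 460.4 kmol.
Outlet (n = n₀ + ν ξ):
  CH₄: 567 − 1(460.4) = 106.6
  O₂: 2293 − 2(460.4) = 1372
  N₂: 8626 (inert)
  CO₂: 0 + 1(460.4) = 460.4
  H₂O: 0 + 2(460.4) = 920.8

460 kmol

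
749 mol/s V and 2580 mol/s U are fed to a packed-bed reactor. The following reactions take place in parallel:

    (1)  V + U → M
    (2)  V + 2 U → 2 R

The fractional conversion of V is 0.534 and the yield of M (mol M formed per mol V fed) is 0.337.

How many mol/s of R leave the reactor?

295 mol/s

Yield of M: 1ξ₁ / 749 = 0.337 → ξ₁ = 252.4 mol/s.
Conversion of V: 1ξ₁ + 1ξ₂ = 0.534 × 749 = 400 → ξ₂ = 147.6 mol/s.
Outlet amounts (n = n₀ + Σ ν·ξ):
  V: 749 − 1(252.4) − 1(147.6) = 349
  U: 2580 − 1(252.4) − 2(147.6) = 2032
  M: 0 + 1(252.4) = 252.4
  R: 0 + 2(147.6) = 295.1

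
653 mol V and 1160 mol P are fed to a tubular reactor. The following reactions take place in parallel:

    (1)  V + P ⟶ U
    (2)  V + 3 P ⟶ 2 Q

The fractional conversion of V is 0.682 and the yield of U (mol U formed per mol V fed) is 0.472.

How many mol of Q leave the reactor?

Yield of U: 1ξ₁ / 653 = 0.472 → ξ₁ = 308.2 mol.
Conversion of V: 1ξ₁ + 1ξ₂ = 0.682 × 653 = 445.3 → ξ₂ = 137.1 mol.
Outlet amounts (n = n₀ + Σ ν·ξ):
  V: 653 − 1(308.2) − 1(137.1) = 207.7
  P: 1160 − 1(308.2) − 3(137.1) = 440.4
  U: 0 + 1(308.2) = 308.2
  Q: 0 + 2(137.1) = 274.3

274 mol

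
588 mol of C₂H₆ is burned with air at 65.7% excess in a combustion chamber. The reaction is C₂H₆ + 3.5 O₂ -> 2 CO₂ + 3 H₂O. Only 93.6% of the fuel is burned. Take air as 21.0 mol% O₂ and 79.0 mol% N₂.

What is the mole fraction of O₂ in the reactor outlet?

Stoichiometric O₂ = 3.5 × 588 = 2058 mol; O₂ fed = 2058 × 1.657 = 3410 mol.
N₂ fed = 3410 × 79/21 = 12830 mol.
Fuel reacted = 0.936 × 588 → ξ = 550.4 mol.
Outlet (n = n₀ + ν ξ):
  C₂H₆: 588 − 1(550.4) = 37.63
  O₂: 3410 − 3.5(550.4) = 1484
  N₂: 12830 (inert)
  CO₂: 0 + 2(550.4) = 1101
  H₂O: 0 + 3(550.4) = 1651
Total out = 17100 mol; y_O₂ = 1484 / 17100 = 0.08676.

0.0868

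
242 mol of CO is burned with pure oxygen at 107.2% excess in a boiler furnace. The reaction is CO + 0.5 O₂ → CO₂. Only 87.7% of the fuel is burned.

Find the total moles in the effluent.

387 mol

Stoichiometric O₂ = 0.5 × 242 = 121 mol; O₂ fed = 121 × 2.072 = 250.7 mol.
Fuel reacted = 0.877 × 242 → ξ = 212.2 mol.
Outlet (n = n₀ + ν ξ):
  CO: 242 − 1(212.2) = 29.77
  O₂: 250.7 − 0.5(212.2) = 144.6
  CO₂: 0 + 1(212.2) = 212.2
Total out = 29.77 + 144.6 + 212.2 = 386.6 mol.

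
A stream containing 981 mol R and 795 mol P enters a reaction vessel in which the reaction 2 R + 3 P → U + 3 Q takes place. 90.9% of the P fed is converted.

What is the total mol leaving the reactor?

P reacted = 0.909 × 795 = 722.7 mol; ν_P = −3, so ξ = 722.7/3 = 240.9 mol.
Outlet amounts (n = n₀ + ν ξ):
  R: 981 − 2(240.9) = 499.2
  P: 795 − 3(240.9) = 72.35
  U: 0 + 1(240.9) = 240.9
  Q: 0 + 3(240.9) = 722.7
Total out = 499.2 + 72.35 + 240.9 + 722.7 = 1535 mol.

1540 mol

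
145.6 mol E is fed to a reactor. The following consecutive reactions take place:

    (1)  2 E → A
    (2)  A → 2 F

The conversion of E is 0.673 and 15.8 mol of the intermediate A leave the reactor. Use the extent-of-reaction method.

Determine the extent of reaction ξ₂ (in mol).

Conversion of E: E consumed = 2ξ₁ = 0.673 × 145.6 → ξ₁ = 48.99 mol.
A balance: n_A = 0 + 1ξ₁ − 1ξ₂ = 15.8 → ξ₂ = (1·48.99 − 15.8)/1 = 33.19 mol.
Outlet amounts (n = n₀ + Σ ν·ξ):
  E: 145.6 − 2(48.99) = 47.61
  A: 0 + 1(48.99) − 1(33.19) = 15.8
  F: 0 + 2(33.19) = 66.39

ξ₂ = 33.2 mol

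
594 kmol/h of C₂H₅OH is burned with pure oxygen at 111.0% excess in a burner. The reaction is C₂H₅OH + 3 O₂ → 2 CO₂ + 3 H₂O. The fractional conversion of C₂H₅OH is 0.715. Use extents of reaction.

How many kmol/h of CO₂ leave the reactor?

849 kmol/h

Stoichiometric O₂ = 3 × 594 = 1782 kmol/h; O₂ fed = 1782 × 2.110 = 3760 kmol/h.
Fuel reacted = 0.715 × 594 → ξ = 424.7 kmol/h.
Outlet (n = n₀ + ν ξ):
  C₂H₅OH: 594 − 1(424.7) = 169.3
  O₂: 3760 − 3(424.7) = 2486
  CO₂: 0 + 2(424.7) = 849.4
  H₂O: 0 + 3(424.7) = 1274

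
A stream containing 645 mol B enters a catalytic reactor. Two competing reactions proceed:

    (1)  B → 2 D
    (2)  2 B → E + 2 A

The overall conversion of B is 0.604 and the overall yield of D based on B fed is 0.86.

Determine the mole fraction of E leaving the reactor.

0.0574

Yield of D: 2ξ₁ / 645 = 0.86 → ξ₁ = 277.4 mol.
Conversion of B: 1ξ₁ + 2ξ₂ = 0.604 × 645 = 389.6 → ξ₂ = 56.11 mol.
Outlet amounts (n = n₀ + Σ ν·ξ):
  B: 645 − 1(277.4) − 2(56.11) = 255.4
  D: 0 + 2(277.4) = 554.7
  E: 0 + 1(56.11) = 56.11
  A: 0 + 2(56.11) = 112.2
Total out = 978.5 mol; y_E = 56.11 / 978.5 = 0.05735.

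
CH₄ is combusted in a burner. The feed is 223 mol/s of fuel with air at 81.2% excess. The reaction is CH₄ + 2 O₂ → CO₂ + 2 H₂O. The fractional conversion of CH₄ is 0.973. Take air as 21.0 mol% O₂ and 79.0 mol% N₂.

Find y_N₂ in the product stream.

Stoichiometric O₂ = 2 × 223 = 446 mol/s; O₂ fed = 446 × 1.812 = 808.2 mol/s.
N₂ fed = 808.2 × 79/21 = 3040 mol/s.
Fuel reacted = 0.973 × 223 → ξ = 217 mol/s.
Outlet (n = n₀ + ν ξ):
  CH₄: 223 − 1(217) = 6.021
  O₂: 808.2 − 2(217) = 374.2
  N₂: 3040 (inert)
  CO₂: 0 + 1(217) = 217
  H₂O: 0 + 2(217) = 434
Total out = 4071 mol/s; y_N₂ = 3040 / 4071 = 0.7467.

0.747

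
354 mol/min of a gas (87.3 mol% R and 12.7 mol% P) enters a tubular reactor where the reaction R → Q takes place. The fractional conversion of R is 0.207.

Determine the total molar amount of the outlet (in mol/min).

R reacted = 0.207 × 309 = 63.97 mol/min; ν_R = −1, so ξ = 63.97/1 = 63.97 mol/min.
Outlet amounts (n = n₀ + ν ξ):
  R: 309 − 1(63.97) = 245.1
  Q: 0 + 1(63.97) = 63.97
  P: 44.96 (inert)
Total out = 245.1 + 63.97 + 44.96 = 354 mol/min.

354 mol/min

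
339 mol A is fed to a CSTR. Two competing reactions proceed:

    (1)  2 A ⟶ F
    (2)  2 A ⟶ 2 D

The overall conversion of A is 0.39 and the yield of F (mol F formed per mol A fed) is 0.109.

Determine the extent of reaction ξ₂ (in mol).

Yield of F: 1ξ₁ / 339 = 0.109 → ξ₁ = 36.95 mol.
Conversion of A: 2ξ₁ + 2ξ₂ = 0.39 × 339 = 132.2 → ξ₂ = 29.15 mol.
Outlet amounts (n = n₀ + Σ ν·ξ):
  A: 339 − 2(36.95) − 2(29.15) = 206.8
  F: 0 + 1(36.95) = 36.95
  D: 0 + 2(29.15) = 58.31

ξ₂ = 29.2 mol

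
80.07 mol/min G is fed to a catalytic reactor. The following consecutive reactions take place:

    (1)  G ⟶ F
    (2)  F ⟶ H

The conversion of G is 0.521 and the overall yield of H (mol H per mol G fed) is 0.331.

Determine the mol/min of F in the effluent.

15.2 mol/min

Conversion of G: G consumed = 1ξ₁ = 0.521 × 80.07 → ξ₁ = 41.72 mol/min.
Yield of H: 1ξ₂ / 80.07 = 0.331 → ξ₂ = 26.5 mol/min.
Outlet amounts (n = n₀ + Σ ν·ξ):
  G: 80.07 − 1(41.72) = 38.35
  F: 0 + 1(41.72) − 1(26.5) = 15.21
  H: 0 + 1(26.5) = 26.5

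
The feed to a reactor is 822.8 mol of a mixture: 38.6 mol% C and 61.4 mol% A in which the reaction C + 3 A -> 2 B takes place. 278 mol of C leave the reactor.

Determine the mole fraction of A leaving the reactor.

For C: n = n₀ − 1ξ → 278 = 317.6 − 1ξ, giving ξ = 39.6 mol.
Outlet amounts (n = n₀ + ν ξ):
  C: 317.6 − 1(39.6) = 278
  A: 505.2 − 3(39.6) = 386.4
  B: 0 + 2(39.6) = 79.2
Total out = 743.6 mol; y_A = 386.4 / 743.6 = 0.5196.

0.52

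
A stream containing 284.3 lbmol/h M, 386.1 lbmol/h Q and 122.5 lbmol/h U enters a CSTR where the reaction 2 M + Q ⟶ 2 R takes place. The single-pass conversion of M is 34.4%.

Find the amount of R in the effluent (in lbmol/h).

M reacted = 0.344 × 284.3 = 97.8 lbmol/h; ν_M = −2, so ξ = 97.8/2 = 48.9 lbmol/h.
Outlet amounts (n = n₀ + ν ξ):
  M: 284.3 − 2(48.9) = 186.5
  Q: 386.1 − 1(48.9) = 337.2
  R: 0 + 2(48.9) = 97.8
  U: 122.5 (inert)

97.8 lbmol/h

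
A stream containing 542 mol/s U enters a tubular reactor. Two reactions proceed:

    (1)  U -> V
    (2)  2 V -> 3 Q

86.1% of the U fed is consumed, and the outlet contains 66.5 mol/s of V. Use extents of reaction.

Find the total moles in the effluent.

Conversion of U: U consumed = 1ξ₁ = 0.861 × 542 → ξ₁ = 466.7 mol/s.
V balance: n_V = 0 + 1ξ₁ − 2ξ₂ = 66.5 → ξ₂ = (1·466.7 − 66.5)/2 = 200.1 mol/s.
Outlet amounts (n = n₀ + Σ ν·ξ):
  U: 542 − 1(466.7) = 75.34
  V: 0 + 1(466.7) − 2(200.1) = 66.5
  Q: 0 + 3(200.1) = 600.2
Total out = 75.34 + 66.5 + 600.2 = 742.1 mol/s.

742 mol/s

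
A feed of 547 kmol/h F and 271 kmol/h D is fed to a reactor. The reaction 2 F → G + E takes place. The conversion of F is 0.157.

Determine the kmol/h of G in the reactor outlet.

42.9 kmol/h

F reacted = 0.157 × 547 = 85.88 kmol/h; ν_F = −2, so ξ = 85.88/2 = 42.94 kmol/h.
Outlet amounts (n = n₀ + ν ξ):
  F: 547 − 2(42.94) = 461.1
  G: 0 + 1(42.94) = 42.94
  E: 0 + 1(42.94) = 42.94
  D: 271 (inert)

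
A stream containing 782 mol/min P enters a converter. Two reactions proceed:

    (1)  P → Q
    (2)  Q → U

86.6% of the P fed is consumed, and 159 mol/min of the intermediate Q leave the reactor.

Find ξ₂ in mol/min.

ξ₂ = 518 mol/min

Conversion of P: P consumed = 1ξ₁ = 0.866 × 782 → ξ₁ = 677.2 mol/min.
Q balance: n_Q = 0 + 1ξ₁ − 1ξ₂ = 159 → ξ₂ = (1·677.2 − 159)/1 = 518.2 mol/min.
Outlet amounts (n = n₀ + Σ ν·ξ):
  P: 782 − 1(677.2) = 104.8
  Q: 0 + 1(677.2) − 1(518.2) = 159
  U: 0 + 1(518.2) = 518.2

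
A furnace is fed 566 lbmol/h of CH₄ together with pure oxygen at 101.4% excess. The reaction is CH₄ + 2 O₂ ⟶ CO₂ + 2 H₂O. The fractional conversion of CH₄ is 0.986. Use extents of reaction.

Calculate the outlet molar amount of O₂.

1160 lbmol/h

Stoichiometric O₂ = 2 × 566 = 1132 lbmol/h; O₂ fed = 1132 × 2.014 = 2280 lbmol/h.
Fuel reacted = 0.986 × 566 → ξ = 558.1 lbmol/h.
Outlet (n = n₀ + ν ξ):
  CH₄: 566 − 1(558.1) = 7.924
  O₂: 2280 − 2(558.1) = 1164
  CO₂: 0 + 1(558.1) = 558.1
  H₂O: 0 + 2(558.1) = 1116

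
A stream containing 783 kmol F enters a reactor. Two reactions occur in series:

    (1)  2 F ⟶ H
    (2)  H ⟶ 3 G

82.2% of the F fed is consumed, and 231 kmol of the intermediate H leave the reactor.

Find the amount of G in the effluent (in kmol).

Conversion of F: F consumed = 2ξ₁ = 0.822 × 783 → ξ₁ = 321.8 kmol.
H balance: n_H = 0 + 1ξ₁ − 1ξ₂ = 231 → ξ₂ = (1·321.8 − 231)/1 = 90.81 kmol.
Outlet amounts (n = n₀ + Σ ν·ξ):
  F: 783 − 2(321.8) = 139.4
  H: 0 + 1(321.8) − 1(90.81) = 231
  G: 0 + 3(90.81) = 272.4

272 kmol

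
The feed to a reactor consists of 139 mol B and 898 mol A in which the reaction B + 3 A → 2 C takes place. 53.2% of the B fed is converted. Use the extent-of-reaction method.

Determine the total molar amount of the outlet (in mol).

B reacted = 0.532 × 139 = 73.95 mol; ν_B = −1, so ξ = 73.95/1 = 73.95 mol.
Outlet amounts (n = n₀ + ν ξ):
  B: 139 − 1(73.95) = 65.05
  A: 898 − 3(73.95) = 676.2
  C: 0 + 2(73.95) = 147.9
Total out = 65.05 + 676.2 + 147.9 = 889.1 mol.

889 mol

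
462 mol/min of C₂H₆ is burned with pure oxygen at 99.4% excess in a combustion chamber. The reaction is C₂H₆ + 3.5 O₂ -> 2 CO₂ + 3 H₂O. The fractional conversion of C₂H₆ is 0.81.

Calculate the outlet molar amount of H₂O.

1120 mol/min

Stoichiometric O₂ = 3.5 × 462 = 1617 mol/min; O₂ fed = 1617 × 1.994 = 3224 mol/min.
Fuel reacted = 0.81 × 462 → ξ = 374.2 mol/min.
Outlet (n = n₀ + ν ξ):
  C₂H₆: 462 − 1(374.2) = 87.78
  O₂: 3224 − 3.5(374.2) = 1915
  CO₂: 0 + 2(374.2) = 748.4
  H₂O: 0 + 3(374.2) = 1123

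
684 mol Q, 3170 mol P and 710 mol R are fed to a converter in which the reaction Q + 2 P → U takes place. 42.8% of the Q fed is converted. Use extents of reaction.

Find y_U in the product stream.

Q reacted = 0.428 × 684 = 292.8 mol; ν_Q = −1, so ξ = 292.8/1 = 292.8 mol.
Outlet amounts (n = n₀ + ν ξ):
  Q: 684 − 1(292.8) = 391.2
  P: 3170 − 2(292.8) = 2584
  U: 0 + 1(292.8) = 292.8
  R: 710 (inert)
Total out = 3978 mol; y_U = 292.8 / 3978 = 0.07358.

0.0736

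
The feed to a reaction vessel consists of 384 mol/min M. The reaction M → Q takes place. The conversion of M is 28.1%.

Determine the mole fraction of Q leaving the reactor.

M reacted = 0.281 × 384 = 107.9 mol/min; ν_M = −1, so ξ = 107.9/1 = 107.9 mol/min.
Outlet amounts (n = n₀ + ν ξ):
  M: 384 − 1(107.9) = 276.1
  Q: 0 + 1(107.9) = 107.9
Total out = 384 mol/min; y_Q = 107.9 / 384 = 0.281.

0.281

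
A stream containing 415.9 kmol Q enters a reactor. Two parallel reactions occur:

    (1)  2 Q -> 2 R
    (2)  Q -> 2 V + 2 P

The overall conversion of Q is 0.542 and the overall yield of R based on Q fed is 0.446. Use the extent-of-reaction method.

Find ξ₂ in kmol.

Yield of R: 2ξ₁ / 415.9 = 0.446 → ξ₁ = 92.75 kmol.
Conversion of Q: 2ξ₁ + 1ξ₂ = 0.542 × 415.9 = 225.4 → ξ₂ = 39.93 kmol.
Outlet amounts (n = n₀ + Σ ν·ξ):
  Q: 415.9 − 2(92.75) − 1(39.93) = 190.5
  R: 0 + 2(92.75) = 185.5
  V: 0 + 2(39.93) = 79.85
  P: 0 + 2(39.93) = 79.85

ξ₂ = 39.9 kmol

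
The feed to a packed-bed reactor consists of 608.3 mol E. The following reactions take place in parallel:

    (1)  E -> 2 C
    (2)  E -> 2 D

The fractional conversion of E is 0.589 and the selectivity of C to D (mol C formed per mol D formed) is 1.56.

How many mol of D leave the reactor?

Conversion of E: E consumed = 0.589 × 608.3 = 358.3 mol = 1ξ₁ + 1ξ₂.
Selectivity: 2ξ₁ / (2ξ₂) = 1.56 → ξ₁ = 1.56 ξ₂.
Substitute: (1·1.56 + 1) ξ₂ = 358.3 → ξ₂ = 140 mol, ξ₁ = 218.3 mol.
Outlet amounts (n = n₀ + Σ ν·ξ):
  E: 608.3 − 1(218.3) − 1(140) = 250
  C: 0 + 2(218.3) = 436.7
  D: 0 + 2(140) = 279.9

280 mol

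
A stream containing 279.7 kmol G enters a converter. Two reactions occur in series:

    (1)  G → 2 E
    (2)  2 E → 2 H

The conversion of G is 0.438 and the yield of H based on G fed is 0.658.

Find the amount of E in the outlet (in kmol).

Conversion of G: G consumed = 1ξ₁ = 0.438 × 279.7 → ξ₁ = 122.5 kmol.
Yield of H: 2ξ₂ / 279.7 = 0.658 → ξ₂ = 92.02 kmol.
Outlet amounts (n = n₀ + Σ ν·ξ):
  G: 279.7 − 1(122.5) = 157.2
  E: 0 + 2(122.5) − 2(92.02) = 60.97
  H: 0 + 2(92.02) = 184

61 kmol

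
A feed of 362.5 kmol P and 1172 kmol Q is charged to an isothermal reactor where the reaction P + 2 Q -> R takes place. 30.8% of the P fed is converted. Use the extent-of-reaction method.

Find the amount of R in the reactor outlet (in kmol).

P reacted = 0.308 × 362.5 = 111.6 kmol; ν_P = −1, so ξ = 111.6/1 = 111.6 kmol.
Outlet amounts (n = n₀ + ν ξ):
  P: 362.5 − 1(111.6) = 250.9
  Q: 1172 − 2(111.6) = 948.7
  R: 0 + 1(111.6) = 111.6

112 kmol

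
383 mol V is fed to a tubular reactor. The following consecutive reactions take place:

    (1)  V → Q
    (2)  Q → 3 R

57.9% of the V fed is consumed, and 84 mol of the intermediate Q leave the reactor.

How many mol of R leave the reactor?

413 mol

Conversion of V: V consumed = 1ξ₁ = 0.579 × 383 → ξ₁ = 221.8 mol.
Q balance: n_Q = 0 + 1ξ₁ − 1ξ₂ = 84 → ξ₂ = (1·221.8 − 84)/1 = 137.8 mol.
Outlet amounts (n = n₀ + Σ ν·ξ):
  V: 383 − 1(221.8) = 161.2
  Q: 0 + 1(221.8) − 1(137.8) = 84
  R: 0 + 3(137.8) = 413.3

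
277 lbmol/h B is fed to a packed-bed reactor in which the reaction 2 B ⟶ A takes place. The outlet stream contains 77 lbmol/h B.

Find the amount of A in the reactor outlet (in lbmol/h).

For B: n = n₀ − 2ξ → 77 = 277 − 2ξ, giving ξ = 100 lbmol/h.
Outlet amounts (n = n₀ + ν ξ):
  B: 277 − 2(100) = 77
  A: 0 + 1(100) = 100

100 lbmol/h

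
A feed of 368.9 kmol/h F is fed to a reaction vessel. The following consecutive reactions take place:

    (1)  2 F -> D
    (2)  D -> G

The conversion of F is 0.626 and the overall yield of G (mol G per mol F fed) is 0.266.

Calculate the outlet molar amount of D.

17.3 kmol/h

Conversion of F: F consumed = 2ξ₁ = 0.626 × 368.9 → ξ₁ = 115.5 kmol/h.
Yield of G: 1ξ₂ / 368.9 = 0.266 → ξ₂ = 98.13 kmol/h.
Outlet amounts (n = n₀ + Σ ν·ξ):
  F: 368.9 − 2(115.5) = 138
  D: 0 + 1(115.5) − 1(98.13) = 17.34
  G: 0 + 1(98.13) = 98.13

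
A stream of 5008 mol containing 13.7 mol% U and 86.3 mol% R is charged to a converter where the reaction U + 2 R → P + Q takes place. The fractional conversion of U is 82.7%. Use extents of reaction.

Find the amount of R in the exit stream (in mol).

U reacted = 0.827 × 686.1 = 567.4 mol; ν_U = −1, so ξ = 567.4/1 = 567.4 mol.
Outlet amounts (n = n₀ + ν ξ):
  U: 686.1 − 1(567.4) = 118.7
  R: 4322 − 2(567.4) = 3187
  P: 0 + 1(567.4) = 567.4
  Q: 0 + 1(567.4) = 567.4

3190 mol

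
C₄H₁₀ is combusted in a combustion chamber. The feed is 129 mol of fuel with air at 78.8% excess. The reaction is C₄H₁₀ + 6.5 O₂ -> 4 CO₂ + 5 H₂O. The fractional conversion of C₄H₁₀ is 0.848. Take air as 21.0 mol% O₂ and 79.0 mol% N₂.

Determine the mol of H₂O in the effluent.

547 mol

Stoichiometric O₂ = 6.5 × 129 = 838.5 mol; O₂ fed = 838.5 × 1.788 = 1499 mol.
N₂ fed = 1499 × 79/21 = 5640 mol.
Fuel reacted = 0.848 × 129 → ξ = 109.4 mol.
Outlet (n = n₀ + ν ξ):
  C₄H₁₀: 129 − 1(109.4) = 19.61
  O₂: 1499 − 6.5(109.4) = 788.2
  N₂: 5640 (inert)
  CO₂: 0 + 4(109.4) = 437.6
  H₂O: 0 + 5(109.4) = 547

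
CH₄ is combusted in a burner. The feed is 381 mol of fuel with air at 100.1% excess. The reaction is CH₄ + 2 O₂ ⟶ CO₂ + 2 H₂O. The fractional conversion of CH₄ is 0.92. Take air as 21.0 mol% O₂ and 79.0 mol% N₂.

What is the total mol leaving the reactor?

Stoichiometric O₂ = 2 × 381 = 762 mol; O₂ fed = 762 × 2.001 = 1525 mol.
N₂ fed = 1525 × 79/21 = 5736 mol.
Fuel reacted = 0.92 × 381 → ξ = 350.5 mol.
Outlet (n = n₀ + ν ξ):
  CH₄: 381 − 1(350.5) = 30.48
  O₂: 1525 − 2(350.5) = 823.7
  N₂: 5736 (inert)
  CO₂: 0 + 1(350.5) = 350.5
  H₂O: 0 + 2(350.5) = 701
Total out = 30.48 + 823.7 + 5736 + 350.5 + 701 = 7642 mol.

7640 mol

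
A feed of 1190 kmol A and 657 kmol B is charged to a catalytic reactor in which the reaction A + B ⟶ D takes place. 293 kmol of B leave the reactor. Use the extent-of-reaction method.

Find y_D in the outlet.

For B: n = n₀ − 1ξ → 293 = 657 − 1ξ, giving ξ = 364 kmol.
Outlet amounts (n = n₀ + ν ξ):
  A: 1190 − 1(364) = 826
  B: 657 − 1(364) = 293
  D: 0 + 1(364) = 364
Total out = 1483 kmol; y_D = 364 / 1483 = 0.2454.

0.245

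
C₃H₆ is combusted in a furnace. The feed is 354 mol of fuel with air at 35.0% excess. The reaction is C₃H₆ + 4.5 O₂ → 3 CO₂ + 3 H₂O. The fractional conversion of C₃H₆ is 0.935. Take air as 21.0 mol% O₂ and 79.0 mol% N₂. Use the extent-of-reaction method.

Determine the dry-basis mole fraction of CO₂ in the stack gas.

Stoichiometric O₂ = 4.5 × 354 = 1593 mol; O₂ fed = 1593 × 1.350 = 2151 mol.
N₂ fed = 2151 × 79/21 = 8090 mol.
Fuel reacted = 0.935 × 354 → ξ = 331 mol.
Outlet (n = n₀ + ν ξ):
  C₃H₆: 354 − 1(331) = 23.01
  O₂: 2151 − 4.5(331) = 661.1
  N₂: 8090 (inert)
  CO₂: 0 + 3(331) = 993
  H₂O: 0 + 3(331) = 993
Dry total = 9767 mol; y_CO₂ (dry) = 993 / 9767 = 0.1017.

0.102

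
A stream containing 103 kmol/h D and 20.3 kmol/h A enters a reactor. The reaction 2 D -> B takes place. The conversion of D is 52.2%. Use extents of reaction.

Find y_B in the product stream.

D reacted = 0.522 × 103 = 53.77 kmol/h; ν_D = −2, so ξ = 53.77/2 = 26.88 kmol/h.
Outlet amounts (n = n₀ + ν ξ):
  D: 103 − 2(26.88) = 49.23
  B: 0 + 1(26.88) = 26.88
  A: 20.3 (inert)
Total out = 96.42 kmol/h; y_B = 26.88 / 96.42 = 0.2788.

0.279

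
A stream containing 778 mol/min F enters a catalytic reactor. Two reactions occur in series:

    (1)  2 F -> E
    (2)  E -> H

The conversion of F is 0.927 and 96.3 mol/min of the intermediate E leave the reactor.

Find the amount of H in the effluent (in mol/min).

Conversion of F: F consumed = 2ξ₁ = 0.927 × 778 → ξ₁ = 360.6 mol/min.
E balance: n_E = 0 + 1ξ₁ − 1ξ₂ = 96.3 → ξ₂ = (1·360.6 − 96.3)/1 = 264.3 mol/min.
Outlet amounts (n = n₀ + Σ ν·ξ):
  F: 778 − 2(360.6) = 56.79
  E: 0 + 1(360.6) − 1(264.3) = 96.3
  H: 0 + 1(264.3) = 264.3

264 mol/min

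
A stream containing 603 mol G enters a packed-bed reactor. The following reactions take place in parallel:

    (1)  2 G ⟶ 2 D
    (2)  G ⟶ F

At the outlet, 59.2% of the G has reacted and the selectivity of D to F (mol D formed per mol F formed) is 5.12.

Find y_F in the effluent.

0.0967

Conversion of G: G consumed = 0.592 × 603 = 357 mol = 2ξ₁ + 1ξ₂.
Selectivity: 2ξ₁ / (1ξ₂) = 5.12 → ξ₁ = 2.56 ξ₂.
Substitute: (2·2.56 + 1) ξ₂ = 357 → ξ₂ = 58.33 mol, ξ₁ = 149.3 mol.
Outlet amounts (n = n₀ + Σ ν·ξ):
  G: 603 − 2(149.3) − 1(58.33) = 246
  D: 0 + 2(149.3) = 298.6
  F: 0 + 1(58.33) = 58.33
Total out = 603 mol; y_F = 58.33 / 603 = 0.09673.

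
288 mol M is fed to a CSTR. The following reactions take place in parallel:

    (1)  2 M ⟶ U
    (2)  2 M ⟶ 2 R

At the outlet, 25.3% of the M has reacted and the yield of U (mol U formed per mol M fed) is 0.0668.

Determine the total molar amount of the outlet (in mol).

269 mol

Yield of U: 1ξ₁ / 288 = 0.0668 → ξ₁ = 19.24 mol.
Conversion of M: 2ξ₁ + 2ξ₂ = 0.253 × 288 = 72.86 → ξ₂ = 17.19 mol.
Outlet amounts (n = n₀ + Σ ν·ξ):
  M: 288 − 2(19.24) − 2(17.19) = 215.1
  U: 0 + 1(19.24) = 19.24
  R: 0 + 2(17.19) = 34.39
Total out = 215.1 + 19.24 + 34.39 = 268.8 mol.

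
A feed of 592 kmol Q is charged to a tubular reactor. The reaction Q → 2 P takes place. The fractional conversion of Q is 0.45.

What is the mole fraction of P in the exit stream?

0.621

Q reacted = 0.45 × 592 = 266.4 kmol; ν_Q = −1, so ξ = 266.4/1 = 266.4 kmol.
Outlet amounts (n = n₀ + ν ξ):
  Q: 592 − 1(266.4) = 325.6
  P: 0 + 2(266.4) = 532.8
Total out = 858.4 kmol; y_P = 532.8 / 858.4 = 0.6207.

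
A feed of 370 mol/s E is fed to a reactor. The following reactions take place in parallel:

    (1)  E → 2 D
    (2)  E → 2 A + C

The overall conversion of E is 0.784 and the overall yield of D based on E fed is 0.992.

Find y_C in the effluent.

0.139

Yield of D: 2ξ₁ / 370 = 0.992 → ξ₁ = 183.5 mol/s.
Conversion of E: 1ξ₁ + 1ξ₂ = 0.784 × 370 = 290.1 → ξ₂ = 106.6 mol/s.
Outlet amounts (n = n₀ + Σ ν·ξ):
  E: 370 − 1(183.5) − 1(106.6) = 79.92
  D: 0 + 2(183.5) = 367
  A: 0 + 2(106.6) = 213.1
  C: 0 + 1(106.6) = 106.6
Total out = 766.6 mol/s; y_C = 106.6 / 766.6 = 0.139.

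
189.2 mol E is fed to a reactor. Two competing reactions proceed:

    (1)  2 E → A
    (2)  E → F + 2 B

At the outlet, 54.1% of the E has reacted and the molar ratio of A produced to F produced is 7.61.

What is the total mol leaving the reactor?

Conversion of E: E consumed = 0.541 × 189.2 = 102.4 mol = 2ξ₁ + 1ξ₂.
Selectivity: 1ξ₁ / (1ξ₂) = 7.61 → ξ₁ = 7.61 ξ₂.
Substitute: (2·7.61 + 1) ξ₂ = 102.4 → ξ₂ = 6.311 mol, ξ₁ = 48.02 mol.
Outlet amounts (n = n₀ + Σ ν·ξ):
  E: 189.2 − 2(48.02) − 1(6.311) = 86.84
  A: 0 + 1(48.02) = 48.02
  F: 0 + 1(6.311) = 6.311
  B: 0 + 2(6.311) = 12.62
Total out = 86.84 + 48.02 + 6.311 + 12.62 = 153.8 mol.

154 mol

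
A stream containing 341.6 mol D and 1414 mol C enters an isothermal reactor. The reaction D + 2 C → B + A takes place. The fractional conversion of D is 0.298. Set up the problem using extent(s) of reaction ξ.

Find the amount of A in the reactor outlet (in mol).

D reacted = 0.298 × 341.6 = 101.8 mol; ν_D = −1, so ξ = 101.8/1 = 101.8 mol.
Outlet amounts (n = n₀ + ν ξ):
  D: 341.6 − 1(101.8) = 239.8
  C: 1414 − 2(101.8) = 1210
  B: 0 + 1(101.8) = 101.8
  A: 0 + 1(101.8) = 101.8

102 mol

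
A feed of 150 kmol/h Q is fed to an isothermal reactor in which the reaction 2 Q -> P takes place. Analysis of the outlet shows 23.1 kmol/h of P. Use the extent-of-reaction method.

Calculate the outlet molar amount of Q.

104 kmol/h

For P: n = n₀ + 1ξ → 23.1 = 0 + 1ξ, giving ξ = 23.1 kmol/h.
Outlet amounts (n = n₀ + ν ξ):
  Q: 150 − 2(23.1) = 103.8
  P: 0 + 1(23.1) = 23.1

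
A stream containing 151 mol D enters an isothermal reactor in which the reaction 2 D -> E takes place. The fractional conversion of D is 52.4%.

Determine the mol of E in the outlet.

D reacted = 0.524 × 151 = 79.12 mol; ν_D = −2, so ξ = 79.12/2 = 39.56 mol.
Outlet amounts (n = n₀ + ν ξ):
  D: 151 − 2(39.56) = 71.88
  E: 0 + 1(39.56) = 39.56

39.6 mol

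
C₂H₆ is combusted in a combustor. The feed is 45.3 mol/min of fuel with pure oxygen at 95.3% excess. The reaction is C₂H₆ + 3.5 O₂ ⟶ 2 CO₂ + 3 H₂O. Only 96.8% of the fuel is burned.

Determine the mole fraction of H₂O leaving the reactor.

Stoichiometric O₂ = 3.5 × 45.3 = 158.5 mol/min; O₂ fed = 158.5 × 1.953 = 309.6 mol/min.
Fuel reacted = 0.968 × 45.3 → ξ = 43.85 mol/min.
Outlet (n = n₀ + ν ξ):
  C₂H₆: 45.3 − 1(43.85) = 1.45
  O₂: 309.6 − 3.5(43.85) = 156.2
  CO₂: 0 + 2(43.85) = 87.7
  H₂O: 0 + 3(43.85) = 131.6
Total out = 376.9 mol/min; y_H₂O = 131.6 / 376.9 = 0.3491.

0.349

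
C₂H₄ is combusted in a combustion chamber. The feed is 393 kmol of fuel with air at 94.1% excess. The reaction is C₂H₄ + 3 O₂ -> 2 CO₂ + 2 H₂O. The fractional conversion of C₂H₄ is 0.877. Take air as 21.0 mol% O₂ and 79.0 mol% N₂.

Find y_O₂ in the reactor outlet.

Stoichiometric O₂ = 3 × 393 = 1179 kmol; O₂ fed = 1179 × 1.941 = 2288 kmol.
N₂ fed = 2288 × 79/21 = 8609 kmol.
Fuel reacted = 0.877 × 393 → ξ = 344.7 kmol.
Outlet (n = n₀ + ν ξ):
  C₂H₄: 393 − 1(344.7) = 48.34
  O₂: 2288 − 3(344.7) = 1254
  N₂: 8609 (inert)
  CO₂: 0 + 2(344.7) = 689.3
  H₂O: 0 + 2(344.7) = 689.3
Total out = 11290 kmol; y_O₂ = 1254 / 11290 = 0.1111.

0.111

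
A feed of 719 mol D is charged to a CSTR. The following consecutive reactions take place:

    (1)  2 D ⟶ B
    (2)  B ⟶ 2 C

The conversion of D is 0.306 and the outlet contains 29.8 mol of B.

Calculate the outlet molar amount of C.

160 mol

Conversion of D: D consumed = 2ξ₁ = 0.306 × 719 → ξ₁ = 110 mol.
B balance: n_B = 0 + 1ξ₁ − 1ξ₂ = 29.8 → ξ₂ = (1·110 − 29.8)/1 = 80.21 mol.
Outlet amounts (n = n₀ + Σ ν·ξ):
  D: 719 − 2(110) = 499
  B: 0 + 1(110) − 1(80.21) = 29.8
  C: 0 + 2(80.21) = 160.4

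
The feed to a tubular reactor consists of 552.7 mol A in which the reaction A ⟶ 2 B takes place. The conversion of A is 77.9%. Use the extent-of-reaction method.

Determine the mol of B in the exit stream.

861 mol

A reacted = 0.779 × 552.7 = 430.6 mol; ν_A = −1, so ξ = 430.6/1 = 430.6 mol.
Outlet amounts (n = n₀ + ν ξ):
  A: 552.7 − 1(430.6) = 122.1
  B: 0 + 2(430.6) = 861.1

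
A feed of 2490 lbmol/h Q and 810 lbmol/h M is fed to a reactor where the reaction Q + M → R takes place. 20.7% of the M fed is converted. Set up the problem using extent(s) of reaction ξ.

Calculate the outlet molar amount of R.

168 lbmol/h

M reacted = 0.207 × 810 = 167.7 lbmol/h; ν_M = −1, so ξ = 167.7/1 = 167.7 lbmol/h.
Outlet amounts (n = n₀ + ν ξ):
  Q: 2490 − 1(167.7) = 2322
  M: 810 − 1(167.7) = 642.3
  R: 0 + 1(167.7) = 167.7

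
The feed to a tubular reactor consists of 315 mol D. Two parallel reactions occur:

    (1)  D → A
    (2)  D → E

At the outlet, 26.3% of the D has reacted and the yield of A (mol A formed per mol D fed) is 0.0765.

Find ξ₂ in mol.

Yield of A: 1ξ₁ / 315 = 0.0765 → ξ₁ = 24.1 mol.
Conversion of D: 1ξ₁ + 1ξ₂ = 0.263 × 315 = 82.84 → ξ₂ = 58.75 mol.
Outlet amounts (n = n₀ + Σ ν·ξ):
  D: 315 − 1(24.1) − 1(58.75) = 232.2
  A: 0 + 1(24.1) = 24.1
  E: 0 + 1(58.75) = 58.75

ξ₂ = 58.7 mol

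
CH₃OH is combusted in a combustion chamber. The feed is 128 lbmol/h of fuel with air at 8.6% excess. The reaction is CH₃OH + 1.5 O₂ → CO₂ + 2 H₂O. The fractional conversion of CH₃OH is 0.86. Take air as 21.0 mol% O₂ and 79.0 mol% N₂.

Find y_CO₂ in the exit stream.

Stoichiometric O₂ = 1.5 × 128 = 192 lbmol/h; O₂ fed = 192 × 1.086 = 208.5 lbmol/h.
N₂ fed = 208.5 × 79/21 = 784.4 lbmol/h.
Fuel reacted = 0.86 × 128 → ξ = 110.1 lbmol/h.
Outlet (n = n₀ + ν ξ):
  CH₃OH: 128 − 1(110.1) = 17.92
  O₂: 208.5 − 1.5(110.1) = 43.39
  N₂: 784.4 (inert)
  CO₂: 0 + 1(110.1) = 110.1
  H₂O: 0 + 2(110.1) = 220.2
Total out = 1176 lbmol/h; y_CO₂ = 110.1 / 1176 = 0.09361.

0.0936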